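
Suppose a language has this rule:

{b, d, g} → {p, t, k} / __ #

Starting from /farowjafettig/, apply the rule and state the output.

/g/ is a voiced stop in word-final position, so it devoices to [k].
Surface form: [farowjafettik].

farowjafettik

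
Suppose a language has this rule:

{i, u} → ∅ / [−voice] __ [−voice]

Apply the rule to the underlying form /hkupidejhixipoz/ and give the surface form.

hkpidejhxpoz

/u/ is a high vowel flanked by voiceless consonants /k/ and /p/, so it deletes.
/i/ is a high vowel flanked by voiceless consonants /h/ and /x/, so it deletes.
/i/ is a high vowel flanked by voiceless consonants /x/ and /p/, so it deletes.
The other instance of /i/ does not occur in the required environment and remains unchanged.
Surface form: [hkpidejhxpoz].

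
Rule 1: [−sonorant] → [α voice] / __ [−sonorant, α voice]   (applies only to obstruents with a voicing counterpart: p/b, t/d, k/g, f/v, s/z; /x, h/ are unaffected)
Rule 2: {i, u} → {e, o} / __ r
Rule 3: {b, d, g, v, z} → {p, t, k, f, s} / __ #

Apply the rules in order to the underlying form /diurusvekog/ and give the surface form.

Rule 1 (regressive voicing assimilation): /s/ precedes the voiced obstruent /v/, so it voices to [z] by assimilation. /diurusvekog/ → diuruzvekog.
Rule 2 (pre-rhotic lowering): /u/ is a high vowel immediately before /r/, so it lowers to [o]. /diuruzvekog/ → dioruzvekog.
Rule 3 (final devoicing): /g/ is a voiced obstruent in word-final position, so it devoices to [k]. /dioruzvekog/ → dioruzvekok.

dioruzvekok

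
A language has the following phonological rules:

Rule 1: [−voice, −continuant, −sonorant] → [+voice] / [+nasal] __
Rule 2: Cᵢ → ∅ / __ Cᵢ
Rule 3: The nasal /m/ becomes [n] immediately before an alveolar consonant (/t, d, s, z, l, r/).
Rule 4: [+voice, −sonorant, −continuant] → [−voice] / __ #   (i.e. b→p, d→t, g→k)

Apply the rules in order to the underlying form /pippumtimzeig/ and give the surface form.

pipundinzeik

Rule 1 (post-nasal voicing): /t/ is a voiceless stop immediately after the nasal /m/, so it voices to [d]. /pippumtimzeig/ → pippumdimzeig.
Rule 2 (degemination): /pp/ is a geminate; the first /p/ deletes. /pippumdimzeig/ → pipumdimzeig.
Rule 3 (nasal place assimilation): /m/ precedes the alveolar consonant /d/, so it assimilates in place to [n]. /m/ precedes the alveolar consonant /z/, so it assimilates in place to [n]. /pipumdimzeig/ → pipundinzeig.
Rule 4 (final devoicing): /g/ is a voiced stop in word-final position, so it devoices to [k]. /pipundinzeig/ → pipundinzeik.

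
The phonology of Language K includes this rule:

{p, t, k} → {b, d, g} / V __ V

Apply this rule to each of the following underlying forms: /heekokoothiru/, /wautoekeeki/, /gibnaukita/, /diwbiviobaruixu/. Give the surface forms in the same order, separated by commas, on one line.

/heekokoothiru/: /k/ is a voiceless stop between vowels /e/ and /o/, so it voices to [g]. /k/ is a voiceless stop between vowels /o/ and /o/, so it voices to [g]. → [heegogoothiru].
/wautoekeeki/: /t/ is a voiceless stop between vowels /u/ and /o/, so it voices to [d]. /k/ is a voiceless stop between vowels /e/ and /e/, so it voices to [g]. /k/ is a voiceless stop between vowels /e/ and /i/, so it voices to [g]. → [waudoegeegi].
/gibnaukita/: /k/ is a voiceless stop between vowels /u/ and /i/, so it voices to [g]. /t/ is a voiceless stop between vowels /i/ and /a/, so it voices to [d]. → [gibnaugida].
/diwbiviobaruixu/: the rule's environment is not met; surfaces unchanged as [diwbiviobaruixu].

heegogoothiru, waudoegeegi, gibnaugida, diwbiviobaruixu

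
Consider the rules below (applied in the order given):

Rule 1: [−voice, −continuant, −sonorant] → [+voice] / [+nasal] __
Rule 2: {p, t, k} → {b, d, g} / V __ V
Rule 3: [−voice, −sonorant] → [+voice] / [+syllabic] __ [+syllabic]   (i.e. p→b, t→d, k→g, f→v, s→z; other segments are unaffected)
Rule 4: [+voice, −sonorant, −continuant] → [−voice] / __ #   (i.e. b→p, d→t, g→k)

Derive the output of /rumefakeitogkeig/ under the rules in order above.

Rule 1 (post-nasal voicing): no segment meets the environment; /rumefakeitogkeig/ is unchanged.
Rule 2 (intervocalic voicing): /k/ is a voiceless stop between vowels /a/ and /e/, so it voices to [g]. /t/ is a voiceless stop between vowels /i/ and /o/, so it voices to [d]. /rumefakeitogkeig/ → rumefageidogkeig.
Rule 3 (intervocalic voicing): /f/ is a voiceless obstruent between vowels /e/ and /a/, so it voices to [v]. /rumefageidogkeig/ → rumevageidogkeig.
Rule 4 (final devoicing): /g/ is a voiced stop in word-final position, so it devoices to [k]. /rumevageidogkeig/ → rumevageidogkeik.

rumevageidogkeik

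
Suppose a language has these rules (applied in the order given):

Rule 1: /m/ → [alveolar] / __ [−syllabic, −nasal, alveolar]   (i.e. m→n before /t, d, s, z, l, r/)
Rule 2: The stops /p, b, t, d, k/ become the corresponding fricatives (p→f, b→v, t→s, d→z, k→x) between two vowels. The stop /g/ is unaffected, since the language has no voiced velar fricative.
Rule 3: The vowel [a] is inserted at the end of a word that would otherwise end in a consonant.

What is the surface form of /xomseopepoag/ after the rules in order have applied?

xonseofefoaga

Rule 1 (nasal place assimilation): /m/ precedes the alveolar consonant /s/, so it assimilates in place to [n]. /xomseopepoag/ → xonseopepoag.
Rule 2 (intervocalic spirantization): /p/ is a stop between vowels /o/ and /e/, so it spirantizes to the fricative [f]. /p/ is a stop between vowels /e/ and /o/, so it spirantizes to the fricative [f]. /xonseopepoag/ → xonseofefoag.
Rule 3 (final a-epenthesis): the form ends in the consonant /g/, so [a] is inserted word-finally. /xonseofefoag/ → xonseofefoaga.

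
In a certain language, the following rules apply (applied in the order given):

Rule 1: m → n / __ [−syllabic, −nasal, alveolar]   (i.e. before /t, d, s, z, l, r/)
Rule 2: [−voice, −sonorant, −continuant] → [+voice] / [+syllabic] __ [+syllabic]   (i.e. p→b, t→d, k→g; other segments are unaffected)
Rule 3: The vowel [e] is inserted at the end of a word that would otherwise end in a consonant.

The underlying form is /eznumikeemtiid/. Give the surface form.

Rule 1 (nasal place assimilation): /m/ precedes the alveolar consonant /t/, so it assimilates in place to [n]. /eznumikeemtiid/ → eznumikeentiid.
Rule 2 (intervocalic voicing): /k/ is a voiceless stop between vowels /i/ and /e/, so it voices to [g]. /eznumikeentiid/ → eznumigeentiid.
Rule 3 (final e-epenthesis): the form ends in the consonant /d/, so [e] is inserted word-finally. /eznumigeentiid/ → eznumigeentiide.

eznumigeentiide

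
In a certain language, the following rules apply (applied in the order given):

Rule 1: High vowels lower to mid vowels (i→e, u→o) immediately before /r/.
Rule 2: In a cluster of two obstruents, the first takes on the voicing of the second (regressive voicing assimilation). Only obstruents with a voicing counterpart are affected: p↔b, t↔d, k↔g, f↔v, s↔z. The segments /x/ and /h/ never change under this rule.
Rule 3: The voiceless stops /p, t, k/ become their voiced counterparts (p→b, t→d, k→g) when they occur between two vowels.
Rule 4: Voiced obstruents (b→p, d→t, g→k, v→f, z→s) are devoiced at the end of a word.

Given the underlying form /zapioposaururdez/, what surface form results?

zabiobosaorordes

Rule 1 (pre-rhotic lowering): /u/ is a high vowel immediately before /r/, so it lowers to [o]. /u/ is a high vowel immediately before /r/, so it lowers to [o]. /zapioposaururdez/ → zapioposaorordez.
Rule 2 (regressive voicing assimilation): no segment meets the environment; /zapioposaorordez/ is unchanged.
Rule 3 (intervocalic voicing): /p/ is a voiceless stop between vowels /a/ and /i/, so it voices to [b]. /p/ is a voiceless stop between vowels /o/ and /o/, so it voices to [b]. /zapioposaorordez/ → zabiobosaorordez.
Rule 4 (final devoicing): /z/ is a voiced obstruent in word-final position, so it devoices to [s]. /zabiobosaorordez/ → zabiobosaorordes.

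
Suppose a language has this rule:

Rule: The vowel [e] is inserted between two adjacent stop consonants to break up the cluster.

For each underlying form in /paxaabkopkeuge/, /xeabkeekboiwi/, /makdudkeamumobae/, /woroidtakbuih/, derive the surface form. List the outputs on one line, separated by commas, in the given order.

paxaabekopekeuge, xeabekeekeboiwi, makedudekeamumobae, woroidetakebuih

/paxaabkopkeuge/: /b/ and /k/ form a stop–stop cluster, so [e] is inserted between them. /p/ and /k/ form a stop–stop cluster, so [e] is inserted between them. → [paxaabekopekeuge].
/xeabkeekboiwi/: /b/ and /k/ form a stop–stop cluster, so [e] is inserted between them. /k/ and /b/ form a stop–stop cluster, so [e] is inserted between them. → [xeabekeekeboiwi].
/makdudkeamumobae/: /k/ and /d/ form a stop–stop cluster, so [e] is inserted between them. /d/ and /k/ form a stop–stop cluster, so [e] is inserted between them. → [makedudekeamumobae].
/woroidtakbuih/: /d/ and /t/ form a stop–stop cluster, so [e] is inserted between them. /k/ and /b/ form a stop–stop cluster, so [e] is inserted between them. → [woroidetakebuih].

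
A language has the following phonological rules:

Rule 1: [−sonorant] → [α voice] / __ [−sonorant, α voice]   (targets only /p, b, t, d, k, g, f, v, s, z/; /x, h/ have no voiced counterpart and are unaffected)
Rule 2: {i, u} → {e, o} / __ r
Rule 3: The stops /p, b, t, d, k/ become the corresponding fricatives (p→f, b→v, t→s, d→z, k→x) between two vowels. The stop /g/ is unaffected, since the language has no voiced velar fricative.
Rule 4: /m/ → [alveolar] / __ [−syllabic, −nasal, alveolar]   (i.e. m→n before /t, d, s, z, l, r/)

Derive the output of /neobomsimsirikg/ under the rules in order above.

neovonsinserigg

Rule 1 (regressive voicing assimilation): /k/ precedes the voiced obstruent /g/, so it voices to [g] by assimilation. /neobomsimsirikg/ → neobomsimsirigg.
Rule 2 (pre-rhotic lowering): /i/ is a high vowel immediately before /r/, so it lowers to [e]. /neobomsimsirigg/ → neobomsimserigg.
Rule 3 (intervocalic spirantization): /b/ is a stop between vowels /o/ and /o/, so it spirantizes to the fricative [v]. /neobomsimserigg/ → neovomsimserigg.
Rule 4 (nasal place assimilation): /m/ precedes the alveolar consonant /s/, so it assimilates in place to [n]. /m/ precedes the alveolar consonant /s/, so it assimilates in place to [n]. /neovomsimserigg/ → neovonsinserigg.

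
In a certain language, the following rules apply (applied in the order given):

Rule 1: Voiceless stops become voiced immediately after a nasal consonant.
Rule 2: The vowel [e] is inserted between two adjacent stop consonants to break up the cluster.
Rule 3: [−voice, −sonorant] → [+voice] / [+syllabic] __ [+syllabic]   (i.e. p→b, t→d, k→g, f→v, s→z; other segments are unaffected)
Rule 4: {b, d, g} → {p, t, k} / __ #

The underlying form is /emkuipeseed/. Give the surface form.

emguibezeet

Rule 1 (post-nasal voicing): /k/ is a voiceless stop immediately after the nasal /m/, so it voices to [g]. /emkuipeseed/ → emguipeseed.
Rule 2 (stop-cluster e-epenthesis): no segment meets the environment; /emguipeseed/ is unchanged.
Rule 3 (intervocalic voicing): /p/ is a voiceless obstruent between vowels /i/ and /e/, so it voices to [b]. /s/ is a voiceless obstruent between vowels /e/ and /e/, so it voices to [z]. /emguipeseed/ → emguibezeed.
Rule 4 (final devoicing): /d/ is a voiced stop in word-final position, so it devoices to [t]. /emguibezeed/ → emguibezeet.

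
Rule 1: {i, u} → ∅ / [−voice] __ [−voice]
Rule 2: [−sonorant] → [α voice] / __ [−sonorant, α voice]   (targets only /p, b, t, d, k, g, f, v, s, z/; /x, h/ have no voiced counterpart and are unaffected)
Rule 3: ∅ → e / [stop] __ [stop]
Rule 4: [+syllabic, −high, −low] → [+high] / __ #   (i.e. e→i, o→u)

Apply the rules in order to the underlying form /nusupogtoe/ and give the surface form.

Rule 1 (high vowel syncope): /u/ is a high vowel flanked by voiceless consonants /s/ and /p/, so it deletes. /nusupogtoe/ → nuspogtoe.
Rule 2 (regressive voicing assimilation): /g/ precedes the voiceless obstruent /t/, so it devoices to [k] by assimilation. /nuspogtoe/ → nuspoktoe.
Rule 3 (stop-cluster e-epenthesis): /k/ and /t/ form a stop–stop cluster, so [e] is inserted between them. /nuspoktoe/ → nuspoketoe.
Rule 4 (final vowel raising): /e/ is a mid vowel in word-final position, so it raises to [i]. /nuspoketoe/ → nuspoketoi.

nuspoketoi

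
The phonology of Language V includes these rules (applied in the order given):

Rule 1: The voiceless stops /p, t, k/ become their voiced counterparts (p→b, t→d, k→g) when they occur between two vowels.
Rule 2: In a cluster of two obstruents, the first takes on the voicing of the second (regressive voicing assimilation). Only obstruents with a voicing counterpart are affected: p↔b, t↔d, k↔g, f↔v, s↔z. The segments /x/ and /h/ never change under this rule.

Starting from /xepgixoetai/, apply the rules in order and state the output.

xebgixoedai

Rule 1 (intervocalic voicing): /t/ is a voiceless stop between vowels /e/ and /a/, so it voices to [d]. /xepgixoetai/ → xepgixoedai.
Rule 2 (regressive voicing assimilation): /p/ precedes the voiced obstruent /g/, so it voices to [b] by assimilation. /xepgixoedai/ → xebgixoedai.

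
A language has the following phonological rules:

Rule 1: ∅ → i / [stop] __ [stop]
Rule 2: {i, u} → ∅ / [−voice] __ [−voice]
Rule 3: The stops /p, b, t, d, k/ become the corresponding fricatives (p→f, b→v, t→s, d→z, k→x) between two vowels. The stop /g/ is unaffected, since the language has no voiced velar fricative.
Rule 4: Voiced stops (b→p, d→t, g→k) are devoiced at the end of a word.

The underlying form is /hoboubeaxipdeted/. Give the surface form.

hovouveaxpizeset

Rule 1 (stop-cluster i-epenthesis): /p/ and /d/ form a stop–stop cluster, so [i] is inserted between them. /hoboubeaxipdeted/ → hoboubeaxipideted.
Rule 2 (high vowel syncope): /i/ is a high vowel flanked by voiceless consonants /x/ and /p/, so it deletes. /hoboubeaxipideted/ → hoboubeaxpideted.
Rule 3 (intervocalic spirantization): /b/ is a stop between vowels /o/ and /o/, so it spirantizes to the fricative [v]. /b/ is a stop between vowels /u/ and /e/, so it spirantizes to the fricative [v]. /d/ is a stop between vowels /i/ and /e/, so it spirantizes to the fricative [z]. /t/ is a stop between vowels /e/ and /e/, so it spirantizes to the fricative [s]. /hoboubeaxpideted/ → hovouveaxpizesed.
Rule 4 (final devoicing): /d/ is a voiced stop in word-final position, so it devoices to [t]. /hovouveaxpizesed/ → hovouveaxpizeset.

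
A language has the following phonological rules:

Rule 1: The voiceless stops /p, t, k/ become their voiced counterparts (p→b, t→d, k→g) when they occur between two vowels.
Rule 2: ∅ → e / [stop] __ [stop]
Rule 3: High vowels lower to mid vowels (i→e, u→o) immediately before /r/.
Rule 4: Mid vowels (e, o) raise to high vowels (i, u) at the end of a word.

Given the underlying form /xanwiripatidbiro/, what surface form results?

xanweribadideberu

Rule 1 (intervocalic voicing): /p/ is a voiceless stop between vowels /i/ and /a/, so it voices to [b]. /t/ is a voiceless stop between vowels /a/ and /i/, so it voices to [d]. /xanwiripatidbiro/ → xanwiribadidbiro.
Rule 2 (stop-cluster e-epenthesis): /d/ and /b/ form a stop–stop cluster, so [e] is inserted between them. /xanwiribadidbiro/ → xanwiribadidebiro.
Rule 3 (pre-rhotic lowering): /i/ is a high vowel immediately before /r/, so it lowers to [e]. /i/ is a high vowel immediately before /r/, so it lowers to [e]. /xanwiribadidebiro/ → xanweribadidebero.
Rule 4 (final vowel raising): /o/ is a mid vowel in word-final position, so it raises to [u]. /xanweribadidebero/ → xanweribadideberu.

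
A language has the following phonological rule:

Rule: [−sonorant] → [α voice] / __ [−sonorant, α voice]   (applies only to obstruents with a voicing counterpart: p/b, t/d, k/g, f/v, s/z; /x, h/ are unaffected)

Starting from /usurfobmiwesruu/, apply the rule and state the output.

usurfobmiwesruu

No segment of /usurfobmiwesruu/ meets the structural description of the rule, so the form surfaces unchanged.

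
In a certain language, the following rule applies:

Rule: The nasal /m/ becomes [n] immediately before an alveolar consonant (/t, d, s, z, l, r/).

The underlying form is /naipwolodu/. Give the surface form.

No segment of /naipwolodu/ meets the structural description of the rule, so the form surfaces unchanged.

naipwolodu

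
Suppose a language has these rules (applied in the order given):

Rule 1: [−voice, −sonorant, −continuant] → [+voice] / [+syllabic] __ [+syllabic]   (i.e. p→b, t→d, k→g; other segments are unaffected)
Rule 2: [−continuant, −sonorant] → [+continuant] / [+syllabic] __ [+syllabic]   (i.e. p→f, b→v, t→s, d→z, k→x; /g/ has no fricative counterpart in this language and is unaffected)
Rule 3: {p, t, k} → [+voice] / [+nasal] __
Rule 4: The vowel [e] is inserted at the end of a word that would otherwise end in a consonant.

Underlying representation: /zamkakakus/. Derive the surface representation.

Rule 1 (intervocalic voicing): /k/ is a voiceless stop between vowels /a/ and /a/, so it voices to [g]. /k/ is a voiceless stop between vowels /a/ and /u/, so it voices to [g]. /zamkakakus/ → zamkagagus.
Rule 2 (intervocalic spirantization): no segment meets the environment; /zamkagagus/ is unchanged.
Rule 3 (post-nasal voicing): /k/ is a voiceless stop immediately after the nasal /m/, so it voices to [g]. /zamkagagus/ → zamgagagus.
Rule 4 (final e-epenthesis): the form ends in the consonant /s/, so [e] is inserted word-finally. /zamgagagus/ → zamgagaguse.

zamgagaguse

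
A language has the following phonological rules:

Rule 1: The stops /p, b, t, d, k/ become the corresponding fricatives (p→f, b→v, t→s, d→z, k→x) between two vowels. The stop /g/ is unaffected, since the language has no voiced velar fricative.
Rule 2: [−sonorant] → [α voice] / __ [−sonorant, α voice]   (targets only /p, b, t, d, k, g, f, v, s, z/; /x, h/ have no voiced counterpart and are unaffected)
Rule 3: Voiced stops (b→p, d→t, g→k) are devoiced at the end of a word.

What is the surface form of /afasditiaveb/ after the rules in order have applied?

Rule 1 (intervocalic spirantization): /t/ is a stop between vowels /i/ and /i/, so it spirantizes to the fricative [s]. /afasditiaveb/ → afasdisiaveb.
Rule 2 (regressive voicing assimilation): /s/ precedes the voiced obstruent /d/, so it voices to [z] by assimilation. /afasdisiaveb/ → afazdisiaveb.
Rule 3 (final devoicing): /b/ is a voiced stop in word-final position, so it devoices to [p]. /afazdisiaveb/ → afazdisiavep.

afazdisiavep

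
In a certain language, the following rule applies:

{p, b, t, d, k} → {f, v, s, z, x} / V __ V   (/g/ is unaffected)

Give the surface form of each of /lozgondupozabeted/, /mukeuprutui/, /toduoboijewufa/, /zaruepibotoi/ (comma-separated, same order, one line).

/lozgondupozabeted/: /p/ is a stop between vowels /u/ and /o/, so it spirantizes to the fricative [f]. /b/ is a stop between vowels /a/ and /e/, so it spirantizes to the fricative [v]. /t/ is a stop between vowels /e/ and /e/, so it spirantizes to the fricative [s]. → [lozgondufozavesed].
/mukeuprutui/: /k/ is a stop between vowels /u/ and /e/, so it spirantizes to the fricative [x]. /t/ is a stop between vowels /u/ and /u/, so it spirantizes to the fricative [s]. → [muxeuprusui].
/toduoboijewufa/: /d/ is a stop between vowels /o/ and /u/, so it spirantizes to the fricative [z]. /b/ is a stop between vowels /o/ and /o/, so it spirantizes to the fricative [v]. → [tozuovoijewufa].
/zaruepibotoi/: /p/ is a stop between vowels /e/ and /i/, so it spirantizes to the fricative [f]. /b/ is a stop between vowels /i/ and /o/, so it spirantizes to the fricative [v]. /t/ is a stop between vowels /o/ and /o/, so it spirantizes to the fricative [s]. → [zaruefivosoi].

lozgondufozavesed, muxeuprusui, tozuovoijewufa, zaruefivosoi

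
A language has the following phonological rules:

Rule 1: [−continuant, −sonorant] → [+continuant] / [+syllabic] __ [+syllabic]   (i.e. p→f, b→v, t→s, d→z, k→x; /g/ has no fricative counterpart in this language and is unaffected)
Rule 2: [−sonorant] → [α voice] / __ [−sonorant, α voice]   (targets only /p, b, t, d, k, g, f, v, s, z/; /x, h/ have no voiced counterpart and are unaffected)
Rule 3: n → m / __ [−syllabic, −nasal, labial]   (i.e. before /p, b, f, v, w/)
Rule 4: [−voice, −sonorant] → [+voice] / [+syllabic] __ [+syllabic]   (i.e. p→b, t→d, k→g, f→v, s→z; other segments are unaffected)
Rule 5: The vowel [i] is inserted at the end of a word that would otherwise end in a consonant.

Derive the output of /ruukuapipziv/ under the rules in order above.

ruuxuavibzivi

Rule 1 (intervocalic spirantization): /k/ is a stop between vowels /u/ and /u/, so it spirantizes to the fricative [x]. /p/ is a stop between vowels /a/ and /i/, so it spirantizes to the fricative [f]. /ruukuapipziv/ → ruuxuafipziv.
Rule 2 (regressive voicing assimilation): /p/ precedes the voiced obstruent /z/, so it voices to [b] by assimilation. /ruuxuafipziv/ → ruuxuafibziv.
Rule 3 (nasal place assimilation): no segment meets the environment; /ruuxuafibziv/ is unchanged.
Rule 4 (intervocalic voicing): /f/ is a voiceless obstruent between vowels /a/ and /i/, so it voices to [v]. /ruuxuafibziv/ → ruuxuavibziv.
Rule 5 (final i-epenthesis): the form ends in the consonant /v/, so [i] is inserted word-finally. /ruuxuavibziv/ → ruuxuavibzivi.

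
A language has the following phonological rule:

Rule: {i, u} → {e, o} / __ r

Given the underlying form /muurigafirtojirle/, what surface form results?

Scanning /muurigafirtojirle/: /u/ at position 2 is not in the conditioning environment; /u/ is a high vowel immediately before /r/, so it lowers to [o]; /i/ at position 5 is not in the conditioning environment; /i/ is a high vowel immediately before /r/, so it lowers to [e]; /i/ is a high vowel immediately before /r/, so it lowers to [e].
Result: [muorigafertojerle].

muorigafertojerle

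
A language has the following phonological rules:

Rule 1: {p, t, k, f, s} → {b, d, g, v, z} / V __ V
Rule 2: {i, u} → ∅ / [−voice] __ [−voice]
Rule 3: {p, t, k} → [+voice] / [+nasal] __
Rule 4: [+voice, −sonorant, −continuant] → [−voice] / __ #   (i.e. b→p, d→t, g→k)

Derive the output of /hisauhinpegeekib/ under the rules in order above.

Rule 1 (intervocalic voicing): /s/ is a voiceless obstruent between vowels /i/ and /a/, so it voices to [z]. /k/ is a voiceless obstruent between vowels /e/ and /i/, so it voices to [g]. /hisauhinpegeekib/ → hizauhinpegeegib.
Rule 2 (high vowel syncope): no segment meets the environment; /hizauhinpegeegib/ is unchanged.
Rule 3 (post-nasal voicing): /p/ is a voiceless stop immediately after the nasal /n/, so it voices to [b]. /hizauhinpegeegib/ → hizauhinbegeegib.
Rule 4 (final devoicing): /b/ is a voiced stop in word-final position, so it devoices to [p]. /hizauhinbegeegib/ → hizauhinbegeegip.

hizauhinbegeegip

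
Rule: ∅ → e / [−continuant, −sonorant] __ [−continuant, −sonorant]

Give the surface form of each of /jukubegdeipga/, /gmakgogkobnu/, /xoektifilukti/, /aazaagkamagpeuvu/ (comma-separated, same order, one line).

jukubegedeipega, gmakegogekobnu, xoeketifiluketi, aazaagekamagepeuvu

/jukubegdeipga/: /g/ and /d/ form a stop–stop cluster, so [e] is inserted between them. /p/ and /g/ form a stop–stop cluster, so [e] is inserted between them. → [jukubegedeipega].
/gmakgogkobnu/: /k/ and /g/ form a stop–stop cluster, so [e] is inserted between them. /g/ and /k/ form a stop–stop cluster, so [e] is inserted between them. → [gmakegogekobnu].
/xoektifilukti/: /k/ and /t/ form a stop–stop cluster, so [e] is inserted between them. /k/ and /t/ form a stop–stop cluster, so [e] is inserted between them. → [xoeketifiluketi].
/aazaagkamagpeuvu/: /g/ and /k/ form a stop–stop cluster, so [e] is inserted between them. /g/ and /p/ form a stop–stop cluster, so [e] is inserted between them. → [aazaagekamagepeuvu].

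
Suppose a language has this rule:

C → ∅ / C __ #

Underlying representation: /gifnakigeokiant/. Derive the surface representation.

gifnakigeokian

/t/ is the second consonant of a word-final cluster /nt/, so it deletes.
The other instances of /g/, /f/, /n/, /k/ do not occur in the required environment and remain unchanged.
Surface form: [gifnakigeokian].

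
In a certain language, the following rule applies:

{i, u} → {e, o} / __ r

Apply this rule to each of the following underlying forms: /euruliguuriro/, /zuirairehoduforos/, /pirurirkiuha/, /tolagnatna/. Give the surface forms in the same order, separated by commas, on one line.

eoruliguorero, zueraerehoduforos, perorerkiuha, tolagnatna

/euruliguuriro/: /u/ is a high vowel immediately before /r/, so it lowers to [o]. /u/ is a high vowel immediately before /r/, so it lowers to [o]. /i/ is a high vowel immediately before /r/, so it lowers to [e]. → [eoruliguorero].
/zuirairehoduforos/: /i/ is a high vowel immediately before /r/, so it lowers to [e]. /i/ is a high vowel immediately before /r/, so it lowers to [e]. → [zueraerehoduforos].
/pirurirkiuha/: /i/ is a high vowel immediately before /r/, so it lowers to [e]. /u/ is a high vowel immediately before /r/, so it lowers to [o]. /i/ is a high vowel immediately before /r/, so it lowers to [e]. → [perorerkiuha].
/tolagnatna/: the rule's environment is not met; surfaces unchanged as [tolagnatna].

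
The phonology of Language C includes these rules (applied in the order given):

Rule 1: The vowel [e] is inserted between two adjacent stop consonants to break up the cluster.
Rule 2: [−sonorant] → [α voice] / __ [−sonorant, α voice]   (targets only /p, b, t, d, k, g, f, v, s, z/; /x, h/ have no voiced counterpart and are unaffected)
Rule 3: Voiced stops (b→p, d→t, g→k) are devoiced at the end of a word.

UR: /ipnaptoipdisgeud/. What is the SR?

ipnapetoipedizgeut

Rule 1 (stop-cluster e-epenthesis): /p/ and /t/ form a stop–stop cluster, so [e] is inserted between them. /p/ and /d/ form a stop–stop cluster, so [e] is inserted between them. /ipnaptoipdisgeud/ → ipnapetoipedisgeud.
Rule 2 (regressive voicing assimilation): /s/ precedes the voiced obstruent /g/, so it voices to [z] by assimilation. /ipnapetoipedisgeud/ → ipnapetoipedizgeud.
Rule 3 (final devoicing): /d/ is a voiced stop in word-final position, so it devoices to [t]. /ipnapetoipedizgeud/ → ipnapetoipedizgeut.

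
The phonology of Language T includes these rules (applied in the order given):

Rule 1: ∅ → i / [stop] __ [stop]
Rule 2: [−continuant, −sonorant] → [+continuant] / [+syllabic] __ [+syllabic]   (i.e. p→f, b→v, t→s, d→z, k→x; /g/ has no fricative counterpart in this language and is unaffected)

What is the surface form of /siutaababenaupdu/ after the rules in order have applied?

Rule 1 (stop-cluster i-epenthesis): /p/ and /d/ form a stop–stop cluster, so [i] is inserted between them. /siutaababenaupdu/ → siutaababenaupidu.
Rule 2 (intervocalic spirantization): /t/ is a stop between vowels /u/ and /a/, so it spirantizes to the fricative [s]. /b/ is a stop between vowels /a/ and /a/, so it spirantizes to the fricative [v]. /b/ is a stop between vowels /a/ and /e/, so it spirantizes to the fricative [v]. /p/ is a stop between vowels /u/ and /i/, so it spirantizes to the fricative [f]. /d/ is a stop between vowels /i/ and /u/, so it spirantizes to the fricative [z]. /siutaababenaupidu/ → siusaavavenaufizu.

siusaavavenaufizu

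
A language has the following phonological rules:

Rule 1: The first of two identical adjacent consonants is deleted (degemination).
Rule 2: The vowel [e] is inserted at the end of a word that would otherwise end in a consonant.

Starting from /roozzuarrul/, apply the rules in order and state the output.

Rule 1 (degemination): /zz/ is a geminate; the first /z/ deletes. /rr/ is a geminate; the first /r/ deletes. /roozzuarrul/ → roozuarul.
Rule 2 (final e-epenthesis): the form ends in the consonant /l/, so [e] is inserted word-finally. /roozuarul/ → roozuarule.

roozuarule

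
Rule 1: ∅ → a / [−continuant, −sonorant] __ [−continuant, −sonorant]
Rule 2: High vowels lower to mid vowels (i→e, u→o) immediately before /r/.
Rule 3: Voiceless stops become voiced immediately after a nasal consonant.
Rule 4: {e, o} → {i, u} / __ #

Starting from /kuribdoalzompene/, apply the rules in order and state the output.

koribadoalzombeni

Rule 1 (stop-cluster a-epenthesis): /b/ and /d/ form a stop–stop cluster, so [a] is inserted between them. /kuribdoalzompene/ → kuribadoalzompene.
Rule 2 (pre-rhotic lowering): /u/ is a high vowel immediately before /r/, so it lowers to [o]. /kuribadoalzompene/ → koribadoalzompene.
Rule 3 (post-nasal voicing): /p/ is a voiceless stop immediately after the nasal /m/, so it voices to [b]. /koribadoalzompene/ → koribadoalzombene.
Rule 4 (final vowel raising): /e/ is a mid vowel in word-final position, so it raises to [i]. /koribadoalzombene/ → koribadoalzombeni.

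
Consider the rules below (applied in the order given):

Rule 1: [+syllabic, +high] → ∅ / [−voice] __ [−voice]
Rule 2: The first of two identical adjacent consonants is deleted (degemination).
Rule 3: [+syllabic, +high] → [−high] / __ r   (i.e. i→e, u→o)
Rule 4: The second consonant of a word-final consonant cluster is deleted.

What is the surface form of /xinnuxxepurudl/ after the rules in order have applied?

Rule 1 (high vowel syncope): no segment meets the environment; /xinnuxxepurudl/ is unchanged.
Rule 2 (degemination): /nn/ is a geminate; the first /n/ deletes. /xx/ is a geminate; the first /x/ deletes. /xinnuxxepurudl/ → xinuxepurudl.
Rule 3 (pre-rhotic lowering): /u/ is a high vowel immediately before /r/, so it lowers to [o]. /xinuxepurudl/ → xinuxeporudl.
Rule 4 (final cluster simplification): /l/ is the second consonant of a word-final cluster /dl/, so it deletes. /xinuxeporudl/ → xinuxeporud.

xinuxeporud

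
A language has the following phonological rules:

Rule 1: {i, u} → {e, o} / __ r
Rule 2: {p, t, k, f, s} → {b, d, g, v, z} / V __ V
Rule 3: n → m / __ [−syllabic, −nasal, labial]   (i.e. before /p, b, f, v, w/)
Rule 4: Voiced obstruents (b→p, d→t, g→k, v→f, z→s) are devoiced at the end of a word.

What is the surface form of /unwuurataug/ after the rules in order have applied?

Rule 1 (pre-rhotic lowering): /u/ is a high vowel immediately before /r/, so it lowers to [o]. /unwuurataug/ → unwuorataug.
Rule 2 (intervocalic voicing): /t/ is a voiceless obstruent between vowels /a/ and /a/, so it voices to [d]. /unwuorataug/ → unwuoradaug.
Rule 3 (nasal place assimilation): /n/ precedes the labial consonant /w/, so it assimilates in place to [m]. /unwuoradaug/ → umwuoradaug.
Rule 4 (final devoicing): /g/ is a voiced obstruent in word-final position, so it devoices to [k]. /umwuoradaug/ → umwuoradauk.

umwuoradauk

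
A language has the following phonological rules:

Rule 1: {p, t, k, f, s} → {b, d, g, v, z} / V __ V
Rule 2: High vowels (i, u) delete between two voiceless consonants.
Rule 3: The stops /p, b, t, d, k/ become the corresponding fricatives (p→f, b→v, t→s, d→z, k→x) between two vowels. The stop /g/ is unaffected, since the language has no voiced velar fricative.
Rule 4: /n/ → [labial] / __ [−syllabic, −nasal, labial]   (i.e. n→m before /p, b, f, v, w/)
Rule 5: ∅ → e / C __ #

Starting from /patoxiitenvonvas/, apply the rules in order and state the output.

pazoxiizemvomvase

Rule 1 (intervocalic voicing): /t/ is a voiceless obstruent between vowels /a/ and /o/, so it voices to [d]. /t/ is a voiceless obstruent between vowels /i/ and /e/, so it voices to [d]. /patoxiitenvonvas/ → padoxiidenvonvas.
Rule 2 (high vowel syncope): no segment meets the environment; /padoxiidenvonvas/ is unchanged.
Rule 3 (intervocalic spirantization): /d/ is a stop between vowels /a/ and /o/, so it spirantizes to the fricative [z]. /d/ is a stop between vowels /i/ and /e/, so it spirantizes to the fricative [z]. /padoxiidenvonvas/ → pazoxiizenvonvas.
Rule 4 (nasal place assimilation): /n/ precedes the labial consonant /v/, so it assimilates in place to [m]. /n/ precedes the labial consonant /v/, so it assimilates in place to [m]. /pazoxiizenvonvas/ → pazoxiizemvomvas.
Rule 5 (final e-epenthesis): the form ends in the consonant /s/, so [e] is inserted word-finally. /pazoxiizemvomvas/ → pazoxiizemvomvase.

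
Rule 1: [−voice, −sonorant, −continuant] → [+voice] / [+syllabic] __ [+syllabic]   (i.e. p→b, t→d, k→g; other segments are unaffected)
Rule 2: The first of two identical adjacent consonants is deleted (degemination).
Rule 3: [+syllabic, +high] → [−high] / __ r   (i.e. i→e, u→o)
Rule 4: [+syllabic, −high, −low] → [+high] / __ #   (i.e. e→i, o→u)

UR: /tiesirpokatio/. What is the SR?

tieserpogadiu

Rule 1 (intervocalic voicing): /k/ is a voiceless stop between vowels /o/ and /a/, so it voices to [g]. /t/ is a voiceless stop between vowels /a/ and /i/, so it voices to [d]. /tiesirpokatio/ → tiesirpogadio.
Rule 2 (degemination): no segment meets the environment; /tiesirpogadio/ is unchanged.
Rule 3 (pre-rhotic lowering): /i/ is a high vowel immediately before /r/, so it lowers to [e]. /tiesirpogadio/ → tieserpogadio.
Rule 4 (final vowel raising): /o/ is a mid vowel in word-final position, so it raises to [u]. /tieserpogadio/ → tieserpogadiu.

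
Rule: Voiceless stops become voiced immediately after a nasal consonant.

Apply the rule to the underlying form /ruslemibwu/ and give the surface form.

No segment of /ruslemibwu/ meets the structural description of the rule, so the form surfaces unchanged.

ruslemibwu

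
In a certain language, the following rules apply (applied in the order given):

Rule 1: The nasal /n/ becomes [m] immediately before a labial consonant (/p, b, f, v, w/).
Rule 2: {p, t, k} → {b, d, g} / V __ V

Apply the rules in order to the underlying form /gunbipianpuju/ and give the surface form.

gumbibiampuju

Rule 1 (nasal place assimilation): /n/ precedes the labial consonant /b/, so it assimilates in place to [m]. /n/ precedes the labial consonant /p/, so it assimilates in place to [m]. /gunbipianpuju/ → gumbipiampuju.
Rule 2 (intervocalic voicing): /p/ is a voiceless stop between vowels /i/ and /i/, so it voices to [b]. /gumbipiampuju/ → gumbibiampuju.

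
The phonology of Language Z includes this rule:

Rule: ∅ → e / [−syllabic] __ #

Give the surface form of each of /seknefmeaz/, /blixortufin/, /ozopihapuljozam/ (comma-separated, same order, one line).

seknefmeaze, blixortufine, ozopihapuljozame

/seknefmeaz/: the form ends in the consonant /z/, so [e] is inserted word-finally. → [seknefmeaze].
/blixortufin/: the form ends in the consonant /n/, so [e] is inserted word-finally. → [blixortufine].
/ozopihapuljozam/: the form ends in the consonant /m/, so [e] is inserted word-finally. → [ozopihapuljozame].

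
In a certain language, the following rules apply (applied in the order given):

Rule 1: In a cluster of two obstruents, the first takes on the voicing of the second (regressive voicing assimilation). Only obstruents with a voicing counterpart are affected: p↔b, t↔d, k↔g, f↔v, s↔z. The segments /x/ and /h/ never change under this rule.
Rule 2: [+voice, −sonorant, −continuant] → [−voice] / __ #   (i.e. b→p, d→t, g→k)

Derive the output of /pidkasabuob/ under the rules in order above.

Rule 1 (regressive voicing assimilation): /d/ precedes the voiceless obstruent /k/, so it devoices to [t] by assimilation. /pidkasabuob/ → pitkasabuob.
Rule 2 (final devoicing): /b/ is a voiced stop in word-final position, so it devoices to [p]. /pitkasabuob/ → pitkasabuop.

pitkasabuop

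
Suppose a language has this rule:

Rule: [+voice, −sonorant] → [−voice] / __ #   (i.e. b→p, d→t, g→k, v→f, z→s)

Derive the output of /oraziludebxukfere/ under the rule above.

No segment of /oraziludebxukfere/ meets the structural description of the rule, so the form surfaces unchanged.

oraziludebxukfere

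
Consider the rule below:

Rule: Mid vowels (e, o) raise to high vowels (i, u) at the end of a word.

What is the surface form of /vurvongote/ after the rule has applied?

/e/ is a mid vowel in word-final position, so it raises to [i].
The other instances of /o/ do not occur in the required environment and remain unchanged.
Surface form: [vurvongoti].

vurvongoti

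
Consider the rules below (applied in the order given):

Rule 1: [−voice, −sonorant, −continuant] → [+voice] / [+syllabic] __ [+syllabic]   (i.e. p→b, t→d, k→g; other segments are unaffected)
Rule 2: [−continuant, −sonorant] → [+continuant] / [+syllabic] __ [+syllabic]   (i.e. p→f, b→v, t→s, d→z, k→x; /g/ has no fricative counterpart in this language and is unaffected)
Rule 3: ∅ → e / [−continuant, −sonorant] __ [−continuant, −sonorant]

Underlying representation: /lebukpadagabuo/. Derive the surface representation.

levukepazagavuo

Rule 1 (intervocalic voicing): no segment meets the environment; /lebukpadagabuo/ is unchanged.
Rule 2 (intervocalic spirantization): /b/ is a stop between vowels /e/ and /u/, so it spirantizes to the fricative [v]. /d/ is a stop between vowels /a/ and /a/, so it spirantizes to the fricative [z]. /b/ is a stop between vowels /a/ and /u/, so it spirantizes to the fricative [v]. /lebukpadagabuo/ → levukpazagavuo.
Rule 3 (stop-cluster e-epenthesis): /k/ and /p/ form a stop–stop cluster, so [e] is inserted between them. /levukpazagavuo/ → levukepazagavuo.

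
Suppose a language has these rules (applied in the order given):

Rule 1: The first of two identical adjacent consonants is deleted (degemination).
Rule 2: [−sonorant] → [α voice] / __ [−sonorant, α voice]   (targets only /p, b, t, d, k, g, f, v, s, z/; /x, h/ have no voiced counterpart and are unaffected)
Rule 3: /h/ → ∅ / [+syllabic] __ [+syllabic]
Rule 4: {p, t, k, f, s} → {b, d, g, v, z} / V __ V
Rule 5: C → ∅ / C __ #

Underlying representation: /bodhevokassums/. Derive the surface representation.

bothevogazum

Rule 1 (degemination): /ss/ is a geminate; the first /s/ deletes. /bodhevokassums/ → bodhevokasums.
Rule 2 (regressive voicing assimilation): /d/ precedes the voiceless obstruent /h/, so it devoices to [t] by assimilation. /bodhevokasums/ → bothevokasums.
Rule 3 (intervocalic h-deletion): no segment meets the environment; /bothevokasums/ is unchanged.
Rule 4 (intervocalic voicing): /k/ is a voiceless obstruent between vowels /o/ and /a/, so it voices to [g]. /s/ is a voiceless obstruent between vowels /a/ and /u/, so it voices to [z]. /bothevokasums/ → bothevogazums.
Rule 5 (final cluster simplification): /s/ is the second consonant of a word-final cluster /ms/, so it deletes. /bothevogazums/ → bothevogazum.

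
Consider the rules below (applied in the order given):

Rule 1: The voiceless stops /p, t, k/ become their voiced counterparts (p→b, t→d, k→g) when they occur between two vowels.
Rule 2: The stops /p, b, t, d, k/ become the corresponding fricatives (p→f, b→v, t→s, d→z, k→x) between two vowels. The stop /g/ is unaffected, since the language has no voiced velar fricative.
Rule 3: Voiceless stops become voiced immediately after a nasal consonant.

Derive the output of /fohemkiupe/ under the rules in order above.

Rule 1 (intervocalic voicing): /p/ is a voiceless stop between vowels /u/ and /e/, so it voices to [b]. /fohemkiupe/ → fohemkiube.
Rule 2 (intervocalic spirantization): /b/ is a stop between vowels /u/ and /e/, so it spirantizes to the fricative [v]. /fohemkiube/ → fohemkiuve.
Rule 3 (post-nasal voicing): /k/ is a voiceless stop immediately after the nasal /m/, so it voices to [g]. /fohemkiuve/ → fohemgiuve.

fohemgiuve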